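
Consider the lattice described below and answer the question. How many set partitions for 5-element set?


B(n) = number of set partitions of an n-element set.
B(n) satisfies the recurrence: B(n+1) = sum_k C(n,k)*B(k).
B(5) = 52


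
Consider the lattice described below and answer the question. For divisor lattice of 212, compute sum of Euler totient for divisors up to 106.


Divisors of 212 up to 106: [1, 2, 4, 53, 106]
phi values: [1, 1, 2, 52, 52]
Sum = 108


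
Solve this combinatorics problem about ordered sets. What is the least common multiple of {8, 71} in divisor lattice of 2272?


In a divisor lattice, join = lcm (least common multiple).
Compute lcm iteratively: start with first element, then lcm(current, next).
Elements: [8, 71]
lcm(8,71) = 568
Final lcm = 568


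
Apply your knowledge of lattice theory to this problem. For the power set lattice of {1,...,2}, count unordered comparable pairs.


A comparable pair {a,b} has a < b or b < a in the order.
Count unordered pairs where one element is strictly below the other.
Examples: {{},{1}}, {{},{2}}, {{},{1,2}}, {{1},{1,2}}, ...
Total comparable pairs: 5


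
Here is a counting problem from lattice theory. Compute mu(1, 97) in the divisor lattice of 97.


In a divisor lattice, mu(a,b) = mu(b/a) where mu is the classical Mobius function.
b/a = 97/1 = 97
Prime factorization of 97: primes [97]
97 is squarefree with 1 prime factor(s), so mu(97) = (-1)^1 = -1


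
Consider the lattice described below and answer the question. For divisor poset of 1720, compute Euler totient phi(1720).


phi(n) = n * prod_{p|n} (1 - 1/p).
Prime divisors of 1720: [2, 5, 43]
phi(1720) = 1720 * (1 - 1/2) * (1 - 1/5) * (1 - 1/43)
phi(1720) = 672


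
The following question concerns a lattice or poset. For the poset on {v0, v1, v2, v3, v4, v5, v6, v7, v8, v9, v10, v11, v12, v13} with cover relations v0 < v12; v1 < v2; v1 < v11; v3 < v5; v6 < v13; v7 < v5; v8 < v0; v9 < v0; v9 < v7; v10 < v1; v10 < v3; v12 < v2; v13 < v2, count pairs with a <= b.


The order relation is {(a,b) : a <= b}, reflexive so it includes (a,a).
Examples: (v0,v0), (v0,v12), (v0,v2), (v1,v1), (v1,v11), ...
Total ordered pairs: 37


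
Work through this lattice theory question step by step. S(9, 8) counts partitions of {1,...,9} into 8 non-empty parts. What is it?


S(n,k) = k*S(n-1,k) + S(n-1,k-1).
S(8,8) = 1, S(8,7) = 28
S(9,8) = 8*1 + 28 = 8 + 28
S(9,8) = 36


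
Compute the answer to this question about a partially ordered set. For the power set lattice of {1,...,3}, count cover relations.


A cover relation a -< b holds when a < b with no c strictly between.
Cover relations:
  {} -< {1}
  {} -< {2}
  {} -< {3}
  {1} -< {1,2}
  {1} -< {1,3}
  {2} -< {1,2}
  {2} -< {2,3}
  {3} -< {1,3}
  ...4 more
Total: 12


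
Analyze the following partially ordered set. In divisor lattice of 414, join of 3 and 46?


In a divisor lattice, join = lcm (least common multiple).
gcd(3,46) = 1
lcm(3,46) = 3*46/gcd = 138/1 = 138


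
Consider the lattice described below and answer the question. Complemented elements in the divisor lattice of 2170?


An element a is complemented if some b has a meet b = bottom, a join b = top.
a is complemented iff gcd(a, n/a)=1, i.e. a is a unitary divisor of 2170.
Complemented elements: 1, 2, 5, 7, 10, 14, ... (10 more)
Count: 16


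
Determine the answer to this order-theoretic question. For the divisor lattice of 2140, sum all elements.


sigma(n) = sum of divisors.
Divisors of 2140: [1, 2, 4, 5, 10, 20, 107, 214, 428, 535, 1070, 2140]
Sum = 4536


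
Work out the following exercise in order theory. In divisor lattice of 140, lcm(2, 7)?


Join=lcm.
gcd(2,7)=1
lcm=14


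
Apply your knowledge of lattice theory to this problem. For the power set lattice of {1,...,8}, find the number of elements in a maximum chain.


A chain is a totally ordered subset; we count the number of elements in a maximum chain.
Compute, for each element x, the size of the longest chain ending at x:
  {}: 1
  {1}: 2
  {2}: 2
  {3}: 2
  {4}: 2
  {5}: 2
  ...
A maximum chain: {} < {1} < {1,2} < {1,2,3} < {1,2,3,4} < {1,2,3,4,5} < {1,2,3,4,5,6} < {1,2,3,4,5,6,7} < {1,2,3,4,5,6,7,8}
Number of elements in the longest chain: 9


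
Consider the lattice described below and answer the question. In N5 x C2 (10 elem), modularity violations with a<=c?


Modular law: if a <= c then a v (b ^ c) = (a v b) ^ c.
Check all triples (a,b,c) with a <= c among 10 elements.
  e.g. a=(a,0), b=(c,0), c=(b,0): lhs=(a,0) != rhs=(b,0)
  e.g. a=(a,0), b=(c,1), c=(b,0): lhs=(a,0) != rhs=(b,0)
Total violating triples: 6


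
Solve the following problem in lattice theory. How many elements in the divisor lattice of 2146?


Divisors of 2146: [1, 2, 29, 37, 58, 74, 1073, 2146]
Count: 8


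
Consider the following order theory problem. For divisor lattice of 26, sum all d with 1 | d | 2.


Interval [1,2] in divisors of 26: [1, 2]
Sum = 3


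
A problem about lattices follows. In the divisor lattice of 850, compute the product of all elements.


Divisors of 850: [1, 2, 5, 10, 17, 25, 34, 50, 85, 170, 425, 850]
Product = n^(d(n)/2) = 850^(12/2)
Product = 377149515625000000


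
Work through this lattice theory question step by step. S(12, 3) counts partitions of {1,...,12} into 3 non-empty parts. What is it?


S(n,k) = k*S(n-1,k) + S(n-1,k-1).
S(11,3) = 28501, S(11,2) = 1023
S(12,3) = 3*28501 + 1023 = 85503 + 1023
S(12,3) = 86526


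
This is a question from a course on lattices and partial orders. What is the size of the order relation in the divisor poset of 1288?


The order relation is {(a,b) : a <= b}, reflexive so it includes (a,a).
Examples: (1,1), (1,1288), (1,14), (1,161), (1,184), ...
Total ordered pairs: 90


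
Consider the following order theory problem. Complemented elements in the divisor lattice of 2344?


An element a is complemented if some b has a meet b = bottom, a join b = top.
a is complemented iff gcd(a, n/a)=1, i.e. a is a unitary divisor of 2344.
Complemented elements: 1, 8, 293, 2344
Count: 4


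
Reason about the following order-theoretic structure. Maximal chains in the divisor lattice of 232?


A maximal chain goes from the minimum element to a maximal element via cover relations.
Counting all min-to-max paths in the cover graph.
Total maximal chains: 4


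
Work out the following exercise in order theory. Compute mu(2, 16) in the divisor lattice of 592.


In a divisor lattice, mu(a,b) = mu(b/a) where mu is the classical Mobius function.
b/a = 16/2 = 8
Prime factorization of 8: primes [2]
8 is not squarefree, so mu(8) = 0


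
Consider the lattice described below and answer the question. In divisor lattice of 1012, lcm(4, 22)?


Join=lcm.
gcd(4,22)=2
lcm=44


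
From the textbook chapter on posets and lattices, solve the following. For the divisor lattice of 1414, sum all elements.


sigma(n) = sum of divisors.
Divisors of 1414: [1, 2, 7, 14, 101, 202, 707, 1414]
Sum = 2448


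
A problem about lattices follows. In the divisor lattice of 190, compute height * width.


Height = length of longest chain minus 1; width = size of largest antichain.
A maximum chain: 1 | 19 | 95 | 190  (height 3).
A maximum antichain: {2, 5, 19}  (width 3).
Product = 3 * 3 = 9


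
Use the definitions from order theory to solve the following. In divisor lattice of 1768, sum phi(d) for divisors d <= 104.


Divisors of 1768 up to 104: [1, 2, 4, 8, 13, 17, 26, 34, 52, 68, 104]
phi values: [1, 1, 2, 4, 12, 16, 12, 16, 24, 32, 48]
Sum = 168


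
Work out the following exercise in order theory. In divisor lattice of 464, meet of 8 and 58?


In a divisor lattice, meet = gcd (greatest common divisor).
By Euclidean algorithm or factoring: gcd(8,58) = 2


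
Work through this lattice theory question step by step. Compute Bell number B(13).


B(n) = number of set partitions of an n-element set.
B(n) satisfies the recurrence: B(n+1) = sum_k C(n,k)*B(k).
B(13) = 27644437


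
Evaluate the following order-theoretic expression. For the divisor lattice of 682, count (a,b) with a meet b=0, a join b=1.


Complement pair (a,b): a meet b = bottom, a join b = top.
Here: gcd(a,b)=1 and lcm(a,b)=682, i.e. a*b=682 with a,b coprime.
Pairs found: (1,682), (2,341), (11,62), (22,31), ... (4 more)
Total ordered pairs: 8


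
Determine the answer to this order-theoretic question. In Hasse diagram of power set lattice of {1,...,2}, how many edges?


A cover relation a -< b holds when a < b with no c strictly between.
Cover relations:
  {} -< {1}
  {} -< {2}
  {1} -< {1,2}
  {2} -< {1,2}
Total: 4


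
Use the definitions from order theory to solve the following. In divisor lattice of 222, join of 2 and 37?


In a divisor lattice, join = lcm (least common multiple).
gcd(2,37) = 1
lcm(2,37) = 2*37/gcd = 74/1 = 74


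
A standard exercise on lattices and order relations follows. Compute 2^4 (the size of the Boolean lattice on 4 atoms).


Power set = 2^n.
2^4 = 16


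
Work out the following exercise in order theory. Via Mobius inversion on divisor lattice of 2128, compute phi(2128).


phi(n) = n * prod_{p|n} (1 - 1/p).
Prime divisors of 2128: [2, 7, 19]
phi(2128) = 2128 * (1 - 1/2) * (1 - 1/7) * (1 - 1/19)
phi(2128) = 864


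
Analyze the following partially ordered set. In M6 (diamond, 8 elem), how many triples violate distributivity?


Distributive law: a ^ (b v c) = (a ^ b) v (a ^ c).
Check all 8^3 = 512 ordered triples (a,b,c).
  e.g. a=a1, b=a2, c=a3: lhs=a1 != rhs=0
  e.g. a=a1, b=a2, c=a4: lhs=a1 != rhs=0
Total violating triples: 120


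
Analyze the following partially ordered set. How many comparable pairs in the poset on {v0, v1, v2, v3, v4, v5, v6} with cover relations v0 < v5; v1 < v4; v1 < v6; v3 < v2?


A comparable pair {a,b} has a < b or b < a in the order.
Count unordered pairs where one element is strictly below the other.
Examples: {v0,v5}, {v1,v4}, {v1,v6}, {v2,v3}
Total comparable pairs: 4


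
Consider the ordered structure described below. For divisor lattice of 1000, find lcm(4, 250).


In a divisor lattice, join = lcm (least common multiple).
Compute lcm iteratively: start with first element, then lcm(current, next).
Elements: [4, 250]
lcm(4,250) = 500
Final lcm = 500


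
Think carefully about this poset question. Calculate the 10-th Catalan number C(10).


C(n) = C(2n, n) / (n+1).
C(20, 10) = 184756
C(10) = 184756 / 11 = 16796


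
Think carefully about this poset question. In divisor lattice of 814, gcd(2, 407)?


Meet=gcd.
gcd(2,407)=1


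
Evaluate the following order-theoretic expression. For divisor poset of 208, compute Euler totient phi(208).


phi(n) = n * prod_{p|n} (1 - 1/p).
Prime divisors of 208: [2, 13]
phi(208) = 208 * (1 - 1/2) * (1 - 1/13)
phi(208) = 96


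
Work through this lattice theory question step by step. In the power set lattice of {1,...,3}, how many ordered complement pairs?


Complement pair (a,b): a meet b = bottom, a join b = top.
Here: A intersect B = {} and A union B = {1,...,3}.
Pairs found: ({},{1,2,3}), ({1},{2,3}), ({2},{1,3}), ({3},{1,2}), ... (4 more)
Total ordered pairs: 8


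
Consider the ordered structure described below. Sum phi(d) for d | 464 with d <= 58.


Divisors of 464 up to 58: [1, 2, 4, 8, 16, 29, 58]
phi values: [1, 1, 2, 4, 8, 28, 28]
Sum = 72


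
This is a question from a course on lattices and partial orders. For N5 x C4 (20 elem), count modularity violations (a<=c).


Modular law: if a <= c then a v (b ^ c) = (a v b) ^ c.
Check all triples (a,b,c) with a <= c among 20 elements.
  e.g. a=(a,0), b=(c,0), c=(b,0): lhs=(a,0) != rhs=(b,0)
  e.g. a=(a,0), b=(c,1), c=(b,0): lhs=(a,0) != rhs=(b,0)
Total violating triples: 40


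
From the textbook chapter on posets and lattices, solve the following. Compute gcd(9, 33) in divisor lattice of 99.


In a divisor lattice, meet = gcd (greatest common divisor).
By Euclidean algorithm or factoring: gcd(9,33) = 3


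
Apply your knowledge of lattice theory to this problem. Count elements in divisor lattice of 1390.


Divisors of 1390: [1, 2, 5, 10, 139, 278, 695, 1390]
Count: 8


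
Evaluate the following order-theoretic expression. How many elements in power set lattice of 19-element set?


Power set = 2^n.
2^19 = 524288


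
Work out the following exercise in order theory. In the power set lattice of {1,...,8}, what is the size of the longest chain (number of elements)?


A chain is a totally ordered subset; we count the number of elements in a maximum chain.
Compute, for each element x, the size of the longest chain ending at x:
  {}: 1
  {1}: 2
  {2}: 2
  {3}: 2
  {4}: 2
  {5}: 2
  ...
A maximum chain: {} < {1} < {1,2} < {1,2,3} < {1,2,3,4} < {1,2,3,4,5} < {1,2,3,4,5,6} < {1,2,3,4,5,6,7} < {1,2,3,4,5,6,7,8}
Number of elements in the longest chain: 9


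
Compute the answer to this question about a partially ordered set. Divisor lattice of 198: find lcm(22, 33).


In a divisor lattice, join = lcm (least common multiple).
gcd(22,33) = 11
lcm(22,33) = 22*33/gcd = 726/11 = 66


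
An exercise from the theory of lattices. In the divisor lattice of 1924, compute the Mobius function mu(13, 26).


In a divisor lattice, mu(a,b) = mu(b/a) where mu is the classical Mobius function.
b/a = 26/13 = 2
Prime factorization of 2: primes [2]
2 is squarefree with 1 prime factor(s), so mu(2) = (-1)^1 = -1


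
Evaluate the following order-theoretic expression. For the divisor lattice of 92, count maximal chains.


A maximal chain goes from the minimum element to a maximal element via cover relations.
Counting all min-to-max paths in the cover graph.
Total maximal chains: 3


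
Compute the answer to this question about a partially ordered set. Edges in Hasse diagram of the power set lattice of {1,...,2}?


A cover relation a -< b holds when a < b with no c strictly between.
Cover relations:
  {} -< {1}
  {} -< {2}
  {1} -< {1,2}
  {2} -< {1,2}
Total: 4


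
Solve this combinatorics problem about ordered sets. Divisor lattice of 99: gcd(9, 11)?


Meet=gcd.
gcd(9,11)=1


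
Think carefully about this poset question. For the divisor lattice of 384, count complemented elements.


An element a is complemented if some b has a meet b = bottom, a join b = top.
a is complemented iff gcd(a, n/a)=1, i.e. a is a unitary divisor of 384.
Complemented elements: 1, 3, 128, 384
Count: 4


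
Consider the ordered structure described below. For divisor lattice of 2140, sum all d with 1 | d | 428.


Interval [1,428] in divisors of 2140: [1, 2, 4, 107, 214, 428]
Sum = 756


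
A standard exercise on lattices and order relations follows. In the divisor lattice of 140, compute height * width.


Height = length of longest chain minus 1; width = size of largest antichain.
A maximum chain: 1 | 7 | 35 | 70 | 140  (height 4).
A maximum antichain: {4, 10, 14, 35}  (width 4).
Product = 4 * 4 = 16


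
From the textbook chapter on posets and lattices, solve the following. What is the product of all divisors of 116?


Divisors of 116: [1, 2, 4, 29, 58, 116]
Product = n^(d(n)/2) = 116^(6/2)
Product = 1560896


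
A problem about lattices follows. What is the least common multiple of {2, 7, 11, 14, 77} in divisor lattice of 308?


In a divisor lattice, join = lcm (least common multiple).
Compute lcm iteratively: start with first element, then lcm(current, next).
Elements: [2, 7, 11, 14, 77]
lcm(2,7) = 14
lcm(14,11) = 154
lcm(154,14) = 154
lcm(154,77) = 154
Final lcm = 154


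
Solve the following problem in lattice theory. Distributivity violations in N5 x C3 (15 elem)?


Distributive law: a ^ (b v c) = (a ^ b) v (a ^ c).
Check all 15^3 = 3375 ordered triples (a,b,c).
  e.g. a=(b,0), b=(a,0), c=(c,0): lhs=(b,0) != rhs=(a,0)
  e.g. a=(b,0), b=(a,0), c=(c,1): lhs=(b,0) != rhs=(a,0)
Total violating triples: 54


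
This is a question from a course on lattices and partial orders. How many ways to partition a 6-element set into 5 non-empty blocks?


S(n,k) = k*S(n-1,k) + S(n-1,k-1).
S(5,5) = 1, S(5,4) = 10
S(6,5) = 5*1 + 10 = 5 + 10
S(6,5) = 15


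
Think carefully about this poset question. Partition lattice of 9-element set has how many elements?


B(n) = number of set partitions of an n-element set.
B(n) satisfies the recurrence: B(n+1) = sum_k C(n,k)*B(k).
B(9) = 21147


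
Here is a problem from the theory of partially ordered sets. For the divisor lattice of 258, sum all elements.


sigma(n) = sum of divisors.
Divisors of 258: [1, 2, 3, 6, 43, 86, 129, 258]
Sum = 528


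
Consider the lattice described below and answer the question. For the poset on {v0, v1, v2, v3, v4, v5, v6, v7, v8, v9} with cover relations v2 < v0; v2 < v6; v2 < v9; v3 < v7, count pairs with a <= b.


The order relation is {(a,b) : a <= b}, reflexive so it includes (a,a).
Examples: (v0,v0), (v1,v1), (v2,v0), (v2,v2), (v2,v6), ...
Total ordered pairs: 14


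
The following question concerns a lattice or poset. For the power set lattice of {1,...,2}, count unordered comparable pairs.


A comparable pair {a,b} has a < b or b < a in the order.
Count unordered pairs where one element is strictly below the other.
Examples: {{},{1}}, {{},{2}}, {{},{1,2}}, {{1},{1,2}}, ...
Total comparable pairs: 5


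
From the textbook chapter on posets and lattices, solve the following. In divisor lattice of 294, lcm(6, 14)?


Join=lcm.
gcd(6,14)=2
lcm=42


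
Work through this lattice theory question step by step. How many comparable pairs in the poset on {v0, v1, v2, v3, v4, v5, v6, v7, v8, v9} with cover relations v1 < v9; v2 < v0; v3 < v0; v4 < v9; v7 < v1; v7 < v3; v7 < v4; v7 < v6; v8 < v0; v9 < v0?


A comparable pair {a,b} has a < b or b < a in the order.
Count unordered pairs where one element is strictly below the other.
Examples: {v0,v1}, {v0,v2}, {v0,v3}, {v0,v4}, ...
Total comparable pairs: 14


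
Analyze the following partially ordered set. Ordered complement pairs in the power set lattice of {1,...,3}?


Complement pair (a,b): a meet b = bottom, a join b = top.
Here: A intersect B = {} and A union B = {1,...,3}.
Pairs found: ({},{1,2,3}), ({1},{2,3}), ({2},{1,3}), ({3},{1,2}), ... (4 more)
Total ordered pairs: 8


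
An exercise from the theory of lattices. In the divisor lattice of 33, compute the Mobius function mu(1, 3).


In a divisor lattice, mu(a,b) = mu(b/a) where mu is the classical Mobius function.
b/a = 3/1 = 3
Prime factorization of 3: primes [3]
3 is squarefree with 1 prime factor(s), so mu(3) = (-1)^1 = -1


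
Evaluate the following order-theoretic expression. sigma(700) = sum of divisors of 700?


sigma(n) = sum of divisors.
Divisors of 700: [1, 2, 4, 5, 7, 10, 14, 20, 25, 28, 35, 50, 70, 100, 140, 175, 350, 700]
Sum = 1736


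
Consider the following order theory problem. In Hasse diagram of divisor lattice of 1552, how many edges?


A cover relation a -< b holds when a < b with no c strictly between.
Cover relations:
  1 -< 2
  1 -< 97
  2 -< 4
  2 -< 194
  4 -< 8
  4 -< 388
  8 -< 16
  8 -< 776
  ...5 more
Total: 13


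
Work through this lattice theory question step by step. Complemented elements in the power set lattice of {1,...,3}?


An element a is complemented if some b has a meet b = bottom, a join b = top.
every subset A has complement S\A, so all elements are complemented.
Complemented elements: {}, {1}, {2}, {3}, {1,2}, {1,3}, ... (2 more)
Count: 8


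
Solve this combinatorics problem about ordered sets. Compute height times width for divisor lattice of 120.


Height = length of longest chain minus 1; width = size of largest antichain.
A maximum chain: 1 | 5 | 15 | 30 | 60 | 120  (height 5).
A maximum antichain: {4, 6, 10, 15}  (width 4).
Product = 5 * 4 = 20


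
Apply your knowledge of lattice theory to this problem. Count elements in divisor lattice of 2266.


Divisors of 2266: [1, 2, 11, 22, 103, 206, 1133, 2266]
Count: 8


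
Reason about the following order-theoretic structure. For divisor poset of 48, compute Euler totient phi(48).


phi(n) = n * prod_{p|n} (1 - 1/p).
Prime divisors of 48: [2, 3]
phi(48) = 48 * (1 - 1/2) * (1 - 1/3)
phi(48) = 16


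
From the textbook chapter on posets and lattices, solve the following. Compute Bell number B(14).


B(n) = number of set partitions of an n-element set.
B(n) satisfies the recurrence: B(n+1) = sum_k C(n,k)*B(k).
B(14) = 190899322


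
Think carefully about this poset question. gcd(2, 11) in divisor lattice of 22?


Meet=gcd.
gcd(2,11)=1


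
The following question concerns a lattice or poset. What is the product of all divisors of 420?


Divisors of 420: [1, 2, 3, 4, 5, 6, 7, 10, 12, 14, 15, 20, 21, 28, 30, 35, 42, 60, 70, 84, 105, 140, 210, 420]
Product = n^(d(n)/2) = 420^(24/2)
Product = 30129469486639681536000000000000


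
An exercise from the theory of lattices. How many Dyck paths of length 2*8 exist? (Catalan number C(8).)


C(n) = C(2n, n) / (n+1).
C(16, 8) = 12870
C(8) = 12870 / 9 = 1430


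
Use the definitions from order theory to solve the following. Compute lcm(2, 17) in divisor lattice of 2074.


In a divisor lattice, join = lcm (least common multiple).
gcd(2,17) = 1
lcm(2,17) = 2*17/gcd = 34/1 = 34


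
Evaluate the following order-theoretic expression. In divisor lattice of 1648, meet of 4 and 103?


In a divisor lattice, meet = gcd (greatest common divisor).
By Euclidean algorithm or factoring: gcd(4,103) = 1


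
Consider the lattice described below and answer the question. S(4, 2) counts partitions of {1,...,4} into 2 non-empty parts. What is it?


S(n,k) = k*S(n-1,k) + S(n-1,k-1).
S(3,2) = 3, S(3,1) = 1
S(4,2) = 2*3 + 1 = 6 + 1
S(4,2) = 7


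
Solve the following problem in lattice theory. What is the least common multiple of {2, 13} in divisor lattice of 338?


In a divisor lattice, join = lcm (least common multiple).
Compute lcm iteratively: start with first element, then lcm(current, next).
Elements: [2, 13]
lcm(2,13) = 26
Final lcm = 26


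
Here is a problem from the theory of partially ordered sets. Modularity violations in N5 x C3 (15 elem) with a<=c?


Modular law: if a <= c then a v (b ^ c) = (a v b) ^ c.
Check all triples (a,b,c) with a <= c among 15 elements.
  e.g. a=(a,0), b=(c,0), c=(b,0): lhs=(a,0) != rhs=(b,0)
  e.g. a=(a,0), b=(c,1), c=(b,0): lhs=(a,0) != rhs=(b,0)
Total violating triples: 18


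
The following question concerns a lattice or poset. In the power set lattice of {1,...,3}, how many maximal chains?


A maximal chain goes from the minimum element to a maximal element via cover relations.
Counting all min-to-max paths in the cover graph.
Total maximal chains: 6


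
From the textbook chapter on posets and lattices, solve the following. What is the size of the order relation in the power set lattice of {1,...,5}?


The order relation is {(a,b) : a <= b}, reflexive so it includes (a,a).
Examples: ({},{}), ({},{1,2}), ({},{1,2,3}), ({},{1,2,3,4}), ({},{1,2,3,4,5}), ...
Total ordered pairs: 243


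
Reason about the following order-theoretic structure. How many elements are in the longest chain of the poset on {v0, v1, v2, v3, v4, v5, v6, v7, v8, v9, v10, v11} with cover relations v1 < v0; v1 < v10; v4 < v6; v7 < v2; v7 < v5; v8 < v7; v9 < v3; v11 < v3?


A chain is a totally ordered subset; we count the number of elements in a maximum chain.
Compute, for each element x, the size of the longest chain ending at x:
  v1: 1
  v4: 1
  v8: 1
  v9: 1
  v11: 1
  v0: 2
  ...
A maximum chain: v8 < v7 < v2
Number of elements in the longest chain: 3


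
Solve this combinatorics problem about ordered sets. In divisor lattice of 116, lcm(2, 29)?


Join=lcm.
gcd(2,29)=1
lcm=58


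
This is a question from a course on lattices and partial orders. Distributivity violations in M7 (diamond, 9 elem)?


Distributive law: a ^ (b v c) = (a ^ b) v (a ^ c).
Check all 9^3 = 729 ordered triples (a,b,c).
  e.g. a=a1, b=a2, c=a3: lhs=a1 != rhs=0
  e.g. a=a1, b=a2, c=a4: lhs=a1 != rhs=0
Total violating triples: 210


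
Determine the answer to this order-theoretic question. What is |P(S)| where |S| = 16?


Power set = 2^n.
2^16 = 65536


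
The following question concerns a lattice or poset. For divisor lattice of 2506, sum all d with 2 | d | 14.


Interval [2,14] in divisors of 2506: [2, 14]
Sum = 16


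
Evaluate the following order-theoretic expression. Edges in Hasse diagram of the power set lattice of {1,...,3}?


A cover relation a -< b holds when a < b with no c strictly between.
Cover relations:
  {} -< {1}
  {} -< {2}
  {} -< {3}
  {1} -< {1,2}
  {1} -< {1,3}
  {2} -< {1,2}
  {2} -< {2,3}
  {3} -< {1,3}
  ...4 more
Total: 12


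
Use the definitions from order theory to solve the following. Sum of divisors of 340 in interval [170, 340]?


Interval [170,340] in divisors of 340: [170, 340]
Sum = 510


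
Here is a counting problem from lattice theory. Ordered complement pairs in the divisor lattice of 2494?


Complement pair (a,b): a meet b = bottom, a join b = top.
Here: gcd(a,b)=1 and lcm(a,b)=2494, i.e. a*b=2494 with a,b coprime.
Pairs found: (1,2494), (2,1247), (29,86), (43,58), ... (4 more)
Total ordered pairs: 8


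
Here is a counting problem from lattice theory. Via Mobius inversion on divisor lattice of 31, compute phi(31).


phi(n) = n * prod_{p|n} (1 - 1/p).
Prime divisors of 31: [31]
phi(31) = 31 * (1 - 1/31)
phi(31) = 30


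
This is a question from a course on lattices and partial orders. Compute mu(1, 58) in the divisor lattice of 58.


In a divisor lattice, mu(a,b) = mu(b/a) where mu is the classical Mobius function.
b/a = 58/1 = 58
Prime factorization of 58: primes [2, 29]
58 is squarefree with 2 prime factor(s), so mu(58) = (-1)^2 = 1


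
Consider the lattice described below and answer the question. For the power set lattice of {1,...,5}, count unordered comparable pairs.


A comparable pair {a,b} has a < b or b < a in the order.
Count unordered pairs where one element is strictly below the other.
Examples: {{},{1}}, {{},{2}}, {{},{3}}, {{},{4}}, ...
Total comparable pairs: 211


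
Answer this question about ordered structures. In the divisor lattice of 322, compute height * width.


Height = length of longest chain minus 1; width = size of largest antichain.
A maximum chain: 1 | 23 | 161 | 322  (height 3).
A maximum antichain: {2, 7, 23}  (width 3).
Product = 3 * 3 = 9


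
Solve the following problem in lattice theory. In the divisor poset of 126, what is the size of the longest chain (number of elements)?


A chain is a totally ordered subset; we count the number of elements in a maximum chain.
Compute, for each element x, the size of the longest chain ending at x:
  1: 1
  2: 2
  3: 2
  7: 2
  9: 3
  6: 3
  ...
A maximum chain: 1 < 2 < 6 < 18 < 126
Number of elements in the longest chain: 5


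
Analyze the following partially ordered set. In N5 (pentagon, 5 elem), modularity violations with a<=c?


Modular law: if a <= c then a v (b ^ c) = (a v b) ^ c.
Check all triples (a,b,c) with a <= c among 5 elements.
  e.g. a=a, b=c, c=b: lhs=a != rhs=b
Total violating triples: 1


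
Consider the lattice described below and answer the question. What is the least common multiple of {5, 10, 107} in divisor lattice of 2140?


In a divisor lattice, join = lcm (least common multiple).
Compute lcm iteratively: start with first element, then lcm(current, next).
Elements: [5, 10, 107]
lcm(5,10) = 10
lcm(10,107) = 1070
Final lcm = 1070


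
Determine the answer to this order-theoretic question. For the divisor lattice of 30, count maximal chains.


A maximal chain goes from the minimum element to a maximal element via cover relations.
Counting all min-to-max paths in the cover graph.
Total maximal chains: 6


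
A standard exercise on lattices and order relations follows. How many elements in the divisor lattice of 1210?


Divisors of 1210: [1, 2, 5, 10, 11, 22, 55, 110, 121, 242, 605, 1210]
Count: 12


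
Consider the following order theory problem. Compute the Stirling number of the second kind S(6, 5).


S(n,k) = k*S(n-1,k) + S(n-1,k-1).
S(5,5) = 1, S(5,4) = 10
S(6,5) = 5*1 + 10 = 5 + 10
S(6,5) = 15


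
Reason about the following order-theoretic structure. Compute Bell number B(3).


B(n) = number of set partitions of an n-element set.
B(n) satisfies the recurrence: B(n+1) = sum_k C(n,k)*B(k).
B(3) = 5


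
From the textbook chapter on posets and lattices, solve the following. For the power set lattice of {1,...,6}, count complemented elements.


An element a is complemented if some b has a meet b = bottom, a join b = top.
every subset A has complement S\A, so all elements are complemented.
Complemented elements: {}, {1}, {2}, {3}, {4}, {5}, ... (58 more)
Count: 64


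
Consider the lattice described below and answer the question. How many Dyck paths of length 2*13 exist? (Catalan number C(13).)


C(n) = C(2n, n) / (n+1).
C(26, 13) = 10400600
C(13) = 10400600 / 14 = 742900


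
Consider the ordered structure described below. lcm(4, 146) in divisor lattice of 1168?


Join=lcm.
gcd(4,146)=2
lcm=292


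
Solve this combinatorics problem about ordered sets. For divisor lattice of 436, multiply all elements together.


Divisors of 436: [1, 2, 4, 109, 218, 436]
Product = n^(d(n)/2) = 436^(6/2)
Product = 82881856


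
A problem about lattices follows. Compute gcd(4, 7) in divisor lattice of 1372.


In a divisor lattice, meet = gcd (greatest common divisor).
By Euclidean algorithm or factoring: gcd(4,7) = 1


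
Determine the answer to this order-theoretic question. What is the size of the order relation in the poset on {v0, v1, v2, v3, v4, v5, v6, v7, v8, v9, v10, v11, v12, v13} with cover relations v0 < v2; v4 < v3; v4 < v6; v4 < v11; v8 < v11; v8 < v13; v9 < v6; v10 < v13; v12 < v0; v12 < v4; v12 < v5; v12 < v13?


The order relation is {(a,b) : a <= b}, reflexive so it includes (a,a).
Examples: (v0,v0), (v0,v2), (v1,v1), (v10,v10), (v10,v13), ...
Total ordered pairs: 30


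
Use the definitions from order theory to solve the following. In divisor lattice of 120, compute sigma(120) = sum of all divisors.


sigma(n) = sum of divisors.
Divisors of 120: [1, 2, 3, 4, 5, 6, 8, 10, 12, 15, 20, 24, 30, 40, 60, 120]
Sum = 360


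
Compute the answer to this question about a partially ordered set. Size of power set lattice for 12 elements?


Power set = 2^n.
2^12 = 4096


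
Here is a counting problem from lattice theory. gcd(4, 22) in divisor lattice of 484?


Meet=gcd.
gcd(4,22)=2


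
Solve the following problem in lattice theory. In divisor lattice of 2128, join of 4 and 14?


In a divisor lattice, join = lcm (least common multiple).
gcd(4,14) = 2
lcm(4,14) = 4*14/gcd = 56/2 = 28


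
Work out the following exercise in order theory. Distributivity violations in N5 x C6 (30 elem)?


Distributive law: a ^ (b v c) = (a ^ b) v (a ^ c).
Check all 30^3 = 27000 ordered triples (a,b,c).
  e.g. a=(b,0), b=(a,0), c=(c,0): lhs=(b,0) != rhs=(a,0)
  e.g. a=(b,0), b=(a,0), c=(c,1): lhs=(b,0) != rhs=(a,0)
Total violating triples: 432


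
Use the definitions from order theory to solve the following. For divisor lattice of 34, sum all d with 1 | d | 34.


Interval [1,34] in divisors of 34: [1, 2, 17, 34]
Sum = 54


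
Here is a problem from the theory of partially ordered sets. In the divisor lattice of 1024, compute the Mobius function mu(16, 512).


In a divisor lattice, mu(a,b) = mu(b/a) where mu is the classical Mobius function.
b/a = 512/16 = 32
Prime factorization of 32: primes [2]
32 is not squarefree, so mu(32) = 0


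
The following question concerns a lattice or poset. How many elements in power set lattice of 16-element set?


Power set = 2^n.
2^16 = 65536


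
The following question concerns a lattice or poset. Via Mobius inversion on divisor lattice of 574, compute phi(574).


phi(n) = n * prod_{p|n} (1 - 1/p).
Prime divisors of 574: [2, 7, 41]
phi(574) = 574 * (1 - 1/2) * (1 - 1/7) * (1 - 1/41)
phi(574) = 240


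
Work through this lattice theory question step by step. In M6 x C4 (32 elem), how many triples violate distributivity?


Distributive law: a ^ (b v c) = (a ^ b) v (a ^ c).
Check all 32^3 = 32768 ordered triples (a,b,c).
  e.g. a=(a1,0), b=(a2,0), c=(a3,0): lhs=(a1,0) != rhs=(0,0)
  e.g. a=(a1,0), b=(a2,0), c=(a3,1): lhs=(a1,0) != rhs=(0,0)
Total violating triples: 7680


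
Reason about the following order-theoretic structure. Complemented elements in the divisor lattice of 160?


An element a is complemented if some b has a meet b = bottom, a join b = top.
a is complemented iff gcd(a, n/a)=1, i.e. a is a unitary divisor of 160.
Complemented elements: 1, 5, 32, 160
Count: 4


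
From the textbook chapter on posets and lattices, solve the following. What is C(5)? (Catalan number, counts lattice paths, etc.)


C(n) = C(2n, n) / (n+1).
C(10, 5) = 252
C(5) = 252 / 6 = 42


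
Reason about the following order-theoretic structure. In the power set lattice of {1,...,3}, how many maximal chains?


A maximal chain goes from the minimum element to a maximal element via cover relations.
Counting all min-to-max paths in the cover graph.
Total maximal chains: 6


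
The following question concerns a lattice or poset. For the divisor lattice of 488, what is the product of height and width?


Height = length of longest chain minus 1; width = size of largest antichain.
A maximum chain: 1 | 61 | 122 | 244 | 488  (height 4).
A maximum antichain: {2, 61}  (width 2).
Product = 4 * 2 = 8


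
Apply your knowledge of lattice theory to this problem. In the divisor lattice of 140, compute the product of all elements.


Divisors of 140: [1, 2, 4, 5, 7, 10, 14, 20, 28, 35, 70, 140]
Product = n^(d(n)/2) = 140^(12/2)
Product = 7529536000000


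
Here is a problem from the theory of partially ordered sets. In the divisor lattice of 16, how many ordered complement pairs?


Complement pair (a,b): a meet b = bottom, a join b = top.
Here: gcd(a,b)=1 and lcm(a,b)=16, i.e. a*b=16 with a,b coprime.
Pairs found: (1,16), (16,1)
Total ordered pairs: 2


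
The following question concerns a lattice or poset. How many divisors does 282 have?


Divisors of 282: [1, 2, 3, 6, 47, 94, 141, 282]
Count: 8


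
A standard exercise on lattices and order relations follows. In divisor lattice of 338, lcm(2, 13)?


Join=lcm.
gcd(2,13)=1
lcm=26


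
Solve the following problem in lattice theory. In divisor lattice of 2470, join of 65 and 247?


In a divisor lattice, join = lcm (least common multiple).
gcd(65,247) = 13
lcm(65,247) = 65*247/gcd = 16055/13 = 1235


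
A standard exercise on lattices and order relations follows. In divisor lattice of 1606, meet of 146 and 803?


In a divisor lattice, meet = gcd (greatest common divisor).
By Euclidean algorithm or factoring: gcd(146,803) = 73


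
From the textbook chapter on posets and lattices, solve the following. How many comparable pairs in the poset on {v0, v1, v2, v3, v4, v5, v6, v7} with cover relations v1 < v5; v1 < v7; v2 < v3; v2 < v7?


A comparable pair {a,b} has a < b or b < a in the order.
Count unordered pairs where one element is strictly below the other.
Examples: {v1,v5}, {v1,v7}, {v2,v3}, {v2,v7}
Total comparable pairs: 4


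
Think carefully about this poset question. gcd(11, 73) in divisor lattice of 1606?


Meet=gcd.
gcd(11,73)=1


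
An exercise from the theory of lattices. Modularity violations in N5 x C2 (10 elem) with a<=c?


Modular law: if a <= c then a v (b ^ c) = (a v b) ^ c.
Check all triples (a,b,c) with a <= c among 10 elements.
  e.g. a=(a,0), b=(c,0), c=(b,0): lhs=(a,0) != rhs=(b,0)
  e.g. a=(a,0), b=(c,1), c=(b,0): lhs=(a,0) != rhs=(b,0)
Total violating triples: 6


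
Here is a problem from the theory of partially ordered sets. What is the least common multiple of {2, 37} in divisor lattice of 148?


In a divisor lattice, join = lcm (least common multiple).
Compute lcm iteratively: start with first element, then lcm(current, next).
Elements: [2, 37]
lcm(2,37) = 74
Final lcm = 74


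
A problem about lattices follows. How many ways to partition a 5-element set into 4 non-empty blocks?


S(n,k) = k*S(n-1,k) + S(n-1,k-1).
S(4,4) = 1, S(4,3) = 6
S(5,4) = 4*1 + 6 = 4 + 6
S(5,4) = 10


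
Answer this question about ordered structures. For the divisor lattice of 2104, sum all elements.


sigma(n) = sum of divisors.
Divisors of 2104: [1, 2, 4, 8, 263, 526, 1052, 2104]
Sum = 3960


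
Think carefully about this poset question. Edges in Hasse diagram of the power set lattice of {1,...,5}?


A cover relation a -< b holds when a < b with no c strictly between.
Cover relations:
  {} -< {1}
  {} -< {2}
  {} -< {3}
  {} -< {4}
  {} -< {5}
  {1} -< {1,2}
  {1} -< {1,3}
  {1} -< {1,4}
  ...72 more
Total: 80


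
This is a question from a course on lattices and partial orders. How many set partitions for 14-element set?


B(n) = number of set partitions of an n-element set.
B(n) satisfies the recurrence: B(n+1) = sum_k C(n,k)*B(k).
B(14) = 190899322


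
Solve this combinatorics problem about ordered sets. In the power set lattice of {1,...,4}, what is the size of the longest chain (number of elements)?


A chain is a totally ordered subset; we count the number of elements in a maximum chain.
Compute, for each element x, the size of the longest chain ending at x:
  {}: 1
  {1}: 2
  {2}: 2
  {3}: 2
  {4}: 2
  {1,2}: 3
  ...
A maximum chain: {} < {1} < {1,2} < {1,2,3} < {1,2,3,4}
Number of elements in the longest chain: 5


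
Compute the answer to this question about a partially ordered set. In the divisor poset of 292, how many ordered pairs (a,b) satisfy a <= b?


The order relation is {(a,b) : a <= b}, reflexive so it includes (a,a).
Examples: (1,1), (1,146), (1,2), (1,292), (1,4), ...
Total ordered pairs: 18


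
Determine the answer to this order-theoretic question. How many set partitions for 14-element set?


B(n) = number of set partitions of an n-element set.
B(n) satisfies the recurrence: B(n+1) = sum_k C(n,k)*B(k).
B(14) = 190899322


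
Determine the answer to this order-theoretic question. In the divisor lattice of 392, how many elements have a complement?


An element a is complemented if some b has a meet b = bottom, a join b = top.
a is complemented iff gcd(a, n/a)=1, i.e. a is a unitary divisor of 392.
Complemented elements: 1, 8, 49, 392
Count: 4


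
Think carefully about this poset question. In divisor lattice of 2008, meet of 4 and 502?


In a divisor lattice, meet = gcd (greatest common divisor).
By Euclidean algorithm or factoring: gcd(4,502) = 2


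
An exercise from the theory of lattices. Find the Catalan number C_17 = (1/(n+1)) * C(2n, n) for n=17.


C(n) = C(2n, n) / (n+1).
C(34, 17) = 2333606220
C(17) = 2333606220 / 18 = 129644790


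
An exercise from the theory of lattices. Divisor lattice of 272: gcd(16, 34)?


Meet=gcd.
gcd(16,34)=2


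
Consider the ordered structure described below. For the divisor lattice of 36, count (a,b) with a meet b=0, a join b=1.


Complement pair (a,b): a meet b = bottom, a join b = top.
Here: gcd(a,b)=1 and lcm(a,b)=36, i.e. a*b=36 with a,b coprime.
Pairs found: (1,36), (4,9), (9,4), (36,1)
Total ordered pairs: 4


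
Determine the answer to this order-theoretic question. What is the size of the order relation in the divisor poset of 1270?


The order relation is {(a,b) : a <= b}, reflexive so it includes (a,a).
Examples: (1,1), (1,10), (1,127), (1,1270), (1,2), ...
Total ordered pairs: 27


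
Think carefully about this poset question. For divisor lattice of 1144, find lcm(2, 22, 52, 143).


In a divisor lattice, join = lcm (least common multiple).
Compute lcm iteratively: start with first element, then lcm(current, next).
Elements: [2, 22, 52, 143]
lcm(2,22) = 22
lcm(22,52) = 572
lcm(572,143) = 572
Final lcm = 572
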